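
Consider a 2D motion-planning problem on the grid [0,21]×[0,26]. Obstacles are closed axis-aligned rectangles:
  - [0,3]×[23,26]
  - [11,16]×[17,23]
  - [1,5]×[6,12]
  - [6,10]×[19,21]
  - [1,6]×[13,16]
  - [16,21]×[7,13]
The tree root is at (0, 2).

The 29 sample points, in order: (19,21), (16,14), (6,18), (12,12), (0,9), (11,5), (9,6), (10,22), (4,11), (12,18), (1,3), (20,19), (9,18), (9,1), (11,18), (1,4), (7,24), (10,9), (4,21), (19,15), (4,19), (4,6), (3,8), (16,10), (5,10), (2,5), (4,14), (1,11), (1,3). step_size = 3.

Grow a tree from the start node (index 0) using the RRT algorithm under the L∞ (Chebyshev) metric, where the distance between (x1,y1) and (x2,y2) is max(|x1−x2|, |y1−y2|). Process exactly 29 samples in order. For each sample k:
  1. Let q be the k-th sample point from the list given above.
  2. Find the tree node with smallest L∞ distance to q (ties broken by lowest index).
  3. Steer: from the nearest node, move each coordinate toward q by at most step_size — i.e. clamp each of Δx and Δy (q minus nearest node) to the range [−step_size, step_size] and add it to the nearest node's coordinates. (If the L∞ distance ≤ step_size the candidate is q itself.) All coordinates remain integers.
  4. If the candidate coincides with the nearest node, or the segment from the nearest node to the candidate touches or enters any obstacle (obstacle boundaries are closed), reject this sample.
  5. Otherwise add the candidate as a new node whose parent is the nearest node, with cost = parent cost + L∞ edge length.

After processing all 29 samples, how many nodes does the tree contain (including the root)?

1. q=(19,21) nearest=0 d=19 new=(3,5) → add node 1 parent=0 cost=3
2. q=(16,14) nearest=1 d=13 new=(6,8) → blocked by [1,5]×[6,12], reject
3. q=(6,18) nearest=1 d=13 new=(6,8) → blocked by [1,5]×[6,12], reject
4. q=(12,12) nearest=1 d=9 new=(6,8) → blocked by [1,5]×[6,12], reject
5. q=(0,9) nearest=1 d=4 new=(0,8) → blocked by [1,5]×[6,12], reject
6. q=(11,5) nearest=1 d=8 new=(6,5) → add node 2 parent=1 cost=6
7. q=(9,6) nearest=2 d=3 new=(9,6) → add node 3 parent=2 cost=9
8. q=(10,22) nearest=3 d=16 new=(10,9) → add node 4 parent=3 cost=12
9. q=(4,11) nearest=3 d=5 new=(6,9) → add node 5 parent=3 cost=12
10. q=(12,18) nearest=4 d=9 new=(12,12) → add node 6 parent=4 cost=15
11. q=(1,3) nearest=0 d=1 new=(1,3) → add node 7 parent=0 cost=1
12. q=(20,19) nearest=6 d=8 new=(15,15) → add node 8 parent=6 cost=18
13. q=(9,18) nearest=6 d=6 new=(9,15) → add node 9 parent=6 cost=18
14. q=(9,1) nearest=2 d=4 new=(9,2) → add node 10 parent=2 cost=9
15. q=(11,18) nearest=9 d=3 new=(11,18) → blocked by [11,16]×[17,23], reject
16. q=(1,4) nearest=7 d=1 new=(1,4) → add node 11 parent=7 cost=2
17. q=(7,24) nearest=8 d=9 new=(12,18) → blocked by [11,16]×[17,23], reject
18. q=(10,9) nearest=4 d=0 → coincident, reject
19. q=(4,21) nearest=9 d=6 new=(6,18) → add node 12 parent=9 cost=21
20. q=(19,15) nearest=8 d=4 new=(18,15) → add node 13 parent=8 cost=21
21. q=(4,19) nearest=12 d=2 new=(4,19) → add node 14 parent=12 cost=23
22. q=(4,6) nearest=1 d=1 new=(4,6) → blocked by [1,5]×[6,12], reject
23. q=(3,8) nearest=1 d=3 new=(3,8) → blocked by [1,5]×[6,12], reject
24. q=(16,10) nearest=6 d=4 new=(15,10) → add node 15 parent=6 cost=18
25. q=(5,10) nearest=5 d=1 new=(5,10) → blocked by [1,5]×[6,12], reject
26. q=(2,5) nearest=1 d=1 new=(2,5) → add node 16 parent=1 cost=4
27. q=(4,14) nearest=12 d=4 new=(4,15) → blocked by [1,6]×[13,16], reject
28. q=(1,11) nearest=5 d=5 new=(3,11) → blocked by [1,5]×[6,12], reject
29. q=(1,3) nearest=7 d=0 → coincident, reject

Node count: 17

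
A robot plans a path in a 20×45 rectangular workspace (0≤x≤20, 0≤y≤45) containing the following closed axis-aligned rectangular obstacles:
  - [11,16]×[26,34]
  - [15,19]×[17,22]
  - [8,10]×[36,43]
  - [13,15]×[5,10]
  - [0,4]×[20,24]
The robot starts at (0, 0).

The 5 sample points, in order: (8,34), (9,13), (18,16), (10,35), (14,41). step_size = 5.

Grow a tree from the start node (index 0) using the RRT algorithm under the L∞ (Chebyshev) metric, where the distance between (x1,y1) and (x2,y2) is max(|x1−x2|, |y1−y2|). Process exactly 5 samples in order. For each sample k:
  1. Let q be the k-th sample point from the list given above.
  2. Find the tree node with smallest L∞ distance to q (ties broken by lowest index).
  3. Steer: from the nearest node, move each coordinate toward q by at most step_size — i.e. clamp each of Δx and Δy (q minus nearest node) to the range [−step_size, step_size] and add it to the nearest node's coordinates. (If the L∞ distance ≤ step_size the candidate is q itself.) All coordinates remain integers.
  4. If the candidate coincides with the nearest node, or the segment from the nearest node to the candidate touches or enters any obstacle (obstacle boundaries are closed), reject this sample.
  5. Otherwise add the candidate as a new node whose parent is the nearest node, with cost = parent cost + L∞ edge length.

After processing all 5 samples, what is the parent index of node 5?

1. q=(8,34) nearest=0 d=34 new=(5,5) → add node 1 parent=0 cost=5
2. q=(9,13) nearest=1 d=8 new=(9,10) → add node 2 parent=1 cost=10
3. q=(18,16) nearest=2 d=9 new=(14,15) → add node 3 parent=2 cost=15
4. q=(10,35) nearest=3 d=20 new=(10,20) → add node 4 parent=3 cost=20
5. q=(14,41) nearest=4 d=21 new=(14,25) → add node 5 parent=4 cost=25

Parent of node 5: 4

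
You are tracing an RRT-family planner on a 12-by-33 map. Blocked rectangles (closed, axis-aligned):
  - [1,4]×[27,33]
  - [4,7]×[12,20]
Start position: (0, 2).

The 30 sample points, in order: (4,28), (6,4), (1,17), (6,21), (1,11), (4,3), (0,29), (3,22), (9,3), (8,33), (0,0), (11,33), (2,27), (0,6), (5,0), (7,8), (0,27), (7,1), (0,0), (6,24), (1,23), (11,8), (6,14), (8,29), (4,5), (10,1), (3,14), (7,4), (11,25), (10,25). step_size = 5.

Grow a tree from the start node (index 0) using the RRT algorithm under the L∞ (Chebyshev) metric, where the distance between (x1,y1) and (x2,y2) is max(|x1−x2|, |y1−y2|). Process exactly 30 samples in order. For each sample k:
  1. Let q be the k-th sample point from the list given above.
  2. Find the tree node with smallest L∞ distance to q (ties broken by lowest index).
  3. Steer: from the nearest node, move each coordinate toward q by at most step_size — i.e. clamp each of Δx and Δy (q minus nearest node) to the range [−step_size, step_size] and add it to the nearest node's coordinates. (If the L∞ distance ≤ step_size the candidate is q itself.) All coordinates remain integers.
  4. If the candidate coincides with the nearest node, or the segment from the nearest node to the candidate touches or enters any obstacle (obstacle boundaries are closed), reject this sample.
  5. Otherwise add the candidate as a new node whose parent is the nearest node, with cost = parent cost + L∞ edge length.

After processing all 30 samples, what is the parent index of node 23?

Parent of node 23: 3

1. q=(4,28) nearest=0 d=26 new=(4,7) → add node 1 parent=0 cost=5
2. q=(6,4) nearest=1 d=3 new=(6,4) → add node 2 parent=1 cost=8
3. q=(1,17) nearest=1 d=10 new=(1,12) → add node 3 parent=1 cost=10
4. q=(6,21) nearest=3 d=9 new=(6,17) → blocked by [4,7]×[12,20], reject
5. q=(1,11) nearest=3 d=1 new=(1,11) → add node 4 parent=3 cost=11
6. q=(4,3) nearest=2 d=2 new=(4,3) → add node 5 parent=2 cost=10
7. q=(0,29) nearest=3 d=17 new=(0,17) → add node 6 parent=3 cost=15
8. q=(3,22) nearest=6 d=5 new=(3,22) → add node 7 parent=6 cost=20
9. q=(9,3) nearest=2 d=3 new=(9,3) → add node 8 parent=2 cost=11
10. q=(8,33) nearest=7 d=11 new=(8,27) → add node 9 parent=7 cost=25
11. q=(0,0) nearest=0 d=2 new=(0,0) → add node 10 parent=0 cost=2
12. q=(11,33) nearest=9 d=6 new=(11,32) → add node 11 parent=9 cost=30
13. q=(2,27) nearest=7 d=5 new=(2,27) → blocked by [1,4]×[27,33], reject
14. q=(0,6) nearest=0 d=4 new=(0,6) → add node 12 parent=0 cost=4
15. q=(5,0) nearest=5 d=3 new=(5,0) → add node 13 parent=5 cost=13
16. q=(7,8) nearest=1 d=3 new=(7,8) → add node 14 parent=1 cost=8
17. q=(0,27) nearest=7 d=5 new=(0,27) → add node 15 parent=7 cost=25
18. q=(7,1) nearest=8 d=2 new=(7,1) → add node 16 parent=8 cost=13
19. q=(0,0) nearest=10 d=0 → coincident, reject
20. q=(6,24) nearest=7 d=3 new=(6,24) → add node 17 parent=7 cost=23
21. q=(1,23) nearest=7 d=2 new=(1,23) → add node 18 parent=7 cost=22
22. q=(11,8) nearest=14 d=4 new=(11,8) → add node 19 parent=14 cost=12
23. q=(6,14) nearest=3 d=5 new=(6,14) → blocked by [4,7]×[12,20], reject
24. q=(8,29) nearest=9 d=2 new=(8,29) → add node 20 parent=9 cost=27
25. q=(4,5) nearest=1 d=2 new=(4,5) → add node 21 parent=1 cost=7
26. q=(10,1) nearest=8 d=2 new=(10,1) → add node 22 parent=8 cost=13
27. q=(3,14) nearest=3 d=2 new=(3,14) → add node 23 parent=3 cost=12
28. q=(7,4) nearest=2 d=1 new=(7,4) → add node 24 parent=2 cost=9
29. q=(11,25) nearest=9 d=3 new=(11,25) → add node 25 parent=9 cost=28
30. q=(10,25) nearest=25 d=1 new=(10,25) → add node 26 parent=25 cost=29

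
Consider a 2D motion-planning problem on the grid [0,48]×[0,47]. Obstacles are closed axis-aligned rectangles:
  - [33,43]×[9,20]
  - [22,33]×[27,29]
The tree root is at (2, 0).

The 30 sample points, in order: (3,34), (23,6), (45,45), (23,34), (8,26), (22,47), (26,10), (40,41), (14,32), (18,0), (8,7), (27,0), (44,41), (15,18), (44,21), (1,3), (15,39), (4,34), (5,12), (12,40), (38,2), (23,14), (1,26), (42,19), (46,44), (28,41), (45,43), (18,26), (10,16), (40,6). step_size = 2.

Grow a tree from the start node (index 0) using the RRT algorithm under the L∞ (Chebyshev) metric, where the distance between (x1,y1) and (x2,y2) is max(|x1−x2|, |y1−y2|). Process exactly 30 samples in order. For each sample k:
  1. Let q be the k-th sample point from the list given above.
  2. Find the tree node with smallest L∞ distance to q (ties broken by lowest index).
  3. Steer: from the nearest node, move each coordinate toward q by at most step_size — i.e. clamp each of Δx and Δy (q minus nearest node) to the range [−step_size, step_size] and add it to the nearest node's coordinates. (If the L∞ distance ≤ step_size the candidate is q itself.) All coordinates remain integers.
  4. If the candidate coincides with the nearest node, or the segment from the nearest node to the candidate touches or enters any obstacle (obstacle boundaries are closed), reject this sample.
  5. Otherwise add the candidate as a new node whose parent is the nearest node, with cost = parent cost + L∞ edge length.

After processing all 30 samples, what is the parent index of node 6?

Parent of node 6: 5

1. q=(3,34) nearest=0 d=34 new=(3,2) → add node 1 parent=0 cost=2
2. q=(23,6) nearest=1 d=20 new=(5,4) → add node 2 parent=1 cost=4
3. q=(45,45) nearest=2 d=41 new=(7,6) → add node 3 parent=2 cost=6
4. q=(23,34) nearest=3 d=28 new=(9,8) → add node 4 parent=3 cost=8
5. q=(8,26) nearest=4 d=18 new=(8,10) → add node 5 parent=4 cost=10
6. q=(22,47) nearest=5 d=37 new=(10,12) → add node 6 parent=5 cost=12
7. q=(26,10) nearest=6 d=16 new=(12,10) → add node 7 parent=6 cost=14
8. q=(40,41) nearest=6 d=30 new=(12,14) → add node 8 parent=6 cost=14
9. q=(14,32) nearest=8 d=18 new=(14,16) → add node 9 parent=8 cost=16
10. q=(18,0) nearest=4 d=9 new=(11,6) → add node 10 parent=4 cost=10
11. q=(8,7) nearest=3 d=1 new=(8,7) → add node 11 parent=3 cost=7
12. q=(27,0) nearest=7 d=15 new=(14,8) → add node 12 parent=7 cost=16
13. q=(44,41) nearest=9 d=30 new=(16,18) → add node 13 parent=9 cost=18
14. q=(15,18) nearest=13 d=1 new=(15,18) → add node 14 parent=13 cost=19
15. q=(44,21) nearest=13 d=28 new=(18,20) → add node 15 parent=13 cost=20
16. q=(1,3) nearest=1 d=2 new=(1,3) → add node 16 parent=1 cost=4
17. q=(15,39) nearest=15 d=19 new=(16,22) → add node 17 parent=15 cost=22
18. q=(4,34) nearest=17 d=12 new=(14,24) → add node 18 parent=17 cost=24
19. q=(5,12) nearest=5 d=3 new=(6,12) → add node 19 parent=5 cost=12
20. q=(12,40) nearest=18 d=16 new=(12,26) → add node 20 parent=18 cost=26
21. q=(38,2) nearest=15 d=20 new=(20,18) → add node 21 parent=15 cost=22
22. q=(23,14) nearest=21 d=4 new=(22,16) → add node 22 parent=21 cost=24
23. q=(1,26) nearest=20 d=11 new=(10,26) → add node 23 parent=20 cost=28
24. q=(42,19) nearest=22 d=20 new=(24,18) → add node 24 parent=22 cost=26
25. q=(46,44) nearest=21 d=26 new=(22,20) → add node 25 parent=21 cost=24
26. q=(28,41) nearest=20 d=16 new=(14,28) → add node 26 parent=20 cost=28
27. q=(45,43) nearest=25 d=23 new=(24,22) → add node 27 parent=25 cost=26
28. q=(18,26) nearest=17 d=4 new=(18,24) → add node 28 parent=17 cost=24
29. q=(10,16) nearest=8 d=2 new=(10,16) → add node 29 parent=8 cost=16
30. q=(40,6) nearest=24 d=16 new=(26,16) → add node 30 parent=24 cost=28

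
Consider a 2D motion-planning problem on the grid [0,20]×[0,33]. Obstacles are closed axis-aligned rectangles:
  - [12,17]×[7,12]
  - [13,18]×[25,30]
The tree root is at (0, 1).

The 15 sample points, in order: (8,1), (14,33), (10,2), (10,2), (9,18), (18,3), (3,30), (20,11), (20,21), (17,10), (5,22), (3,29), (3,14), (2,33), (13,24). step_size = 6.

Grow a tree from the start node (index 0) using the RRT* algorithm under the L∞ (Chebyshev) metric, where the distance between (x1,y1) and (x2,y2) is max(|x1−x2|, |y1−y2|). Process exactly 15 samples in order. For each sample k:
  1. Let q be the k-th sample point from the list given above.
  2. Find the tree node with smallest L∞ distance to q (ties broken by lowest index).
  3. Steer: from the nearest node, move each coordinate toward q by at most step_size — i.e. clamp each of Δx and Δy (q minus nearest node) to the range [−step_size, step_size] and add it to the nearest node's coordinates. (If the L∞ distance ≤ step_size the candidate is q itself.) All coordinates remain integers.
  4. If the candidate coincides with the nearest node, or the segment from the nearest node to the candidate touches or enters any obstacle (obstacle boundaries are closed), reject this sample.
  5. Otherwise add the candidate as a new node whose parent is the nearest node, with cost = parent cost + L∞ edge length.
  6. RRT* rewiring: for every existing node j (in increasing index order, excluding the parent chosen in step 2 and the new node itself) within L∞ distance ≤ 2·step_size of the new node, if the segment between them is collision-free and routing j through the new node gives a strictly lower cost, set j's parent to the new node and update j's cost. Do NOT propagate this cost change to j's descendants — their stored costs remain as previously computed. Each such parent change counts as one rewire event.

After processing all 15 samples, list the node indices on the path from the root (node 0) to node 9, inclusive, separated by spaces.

Path: 0 2 4 6 9

1. q=(8,1) nearest=0 d=8 new=(6,1) → add node 1 parent=0 cost=6
2. q=(14,33) nearest=0 d=32 new=(6,7) → add node 2 parent=0 cost=6
3. q=(10,2) nearest=1 d=4 new=(10,2) → add node 3 parent=1 cost=10
4. q=(10,2) nearest=3 d=0 → coincident, reject
5. q=(9,18) nearest=2 d=11 new=(9,13) → add node 4 parent=2 cost=12
6. q=(18,3) nearest=3 d=8 new=(16,3) → add node 5 parent=3 cost=16
7. q=(3,30) nearest=4 d=17 new=(3,19) → add node 6 parent=4 cost=18
8. q=(20,11) nearest=5 d=8 new=(20,9) → add node 7 parent=5 cost=22
9. q=(20,21) nearest=4 d=11 new=(15,19) → add node 8 parent=4 cost=18
10. q=(17,10) nearest=7 d=3 new=(17,10) → blocked by [12,17]×[7,12], reject
11. q=(5,22) nearest=6 d=3 new=(5,22) → add node 9 parent=6 cost=21
12. q=(3,29) nearest=9 d=7 new=(3,28) → add node 10 parent=9 cost=27
13. q=(3,14) nearest=6 d=5 new=(3,14) → add node 11 parent=6 cost=23
14. q=(2,33) nearest=10 d=5 new=(2,33) → add node 12 parent=10 cost=32
15. q=(13,24) nearest=8 d=5 new=(13,24) → add node 13 parent=8 cost=23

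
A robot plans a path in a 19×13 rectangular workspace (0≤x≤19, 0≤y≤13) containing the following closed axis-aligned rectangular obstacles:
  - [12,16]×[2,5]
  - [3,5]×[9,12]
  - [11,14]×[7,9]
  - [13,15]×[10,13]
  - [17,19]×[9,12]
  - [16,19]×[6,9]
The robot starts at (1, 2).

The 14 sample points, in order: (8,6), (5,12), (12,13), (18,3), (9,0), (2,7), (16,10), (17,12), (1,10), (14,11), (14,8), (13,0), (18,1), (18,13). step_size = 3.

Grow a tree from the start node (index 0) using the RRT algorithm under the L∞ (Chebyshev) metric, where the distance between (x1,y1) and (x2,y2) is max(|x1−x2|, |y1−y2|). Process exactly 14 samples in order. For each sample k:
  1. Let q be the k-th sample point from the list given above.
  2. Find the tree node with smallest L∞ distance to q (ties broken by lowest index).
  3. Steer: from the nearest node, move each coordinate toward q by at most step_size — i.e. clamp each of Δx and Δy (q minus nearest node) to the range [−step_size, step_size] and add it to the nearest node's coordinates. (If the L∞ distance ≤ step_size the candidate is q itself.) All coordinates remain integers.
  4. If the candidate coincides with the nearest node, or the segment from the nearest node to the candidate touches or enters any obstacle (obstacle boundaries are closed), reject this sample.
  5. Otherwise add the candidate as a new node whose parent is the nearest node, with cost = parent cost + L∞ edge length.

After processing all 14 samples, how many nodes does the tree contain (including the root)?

Node count: 10

1. q=(8,6) nearest=0 d=7 new=(4,5) → add node 1 parent=0 cost=3
2. q=(5,12) nearest=1 d=7 new=(5,8) → add node 2 parent=1 cost=6
3. q=(12,13) nearest=2 d=7 new=(8,11) → add node 3 parent=2 cost=9
4. q=(18,3) nearest=3 d=10 new=(11,8) → blocked by [11,14]×[7,9], reject
5. q=(9,0) nearest=1 d=5 new=(7,2) → add node 4 parent=1 cost=6
6. q=(2,7) nearest=1 d=2 new=(2,7) → add node 5 parent=1 cost=5
7. q=(16,10) nearest=3 d=8 new=(11,10) → add node 6 parent=3 cost=12
8. q=(17,12) nearest=6 d=6 new=(14,12) → blocked by [13,15]×[10,13], reject
9. q=(1,10) nearest=5 d=3 new=(1,10) → add node 7 parent=5 cost=8
10. q=(14,11) nearest=6 d=3 new=(14,11) → blocked by [13,15]×[10,13], reject
11. q=(14,8) nearest=6 d=3 new=(14,8) → blocked by [11,14]×[7,9], reject
12. q=(13,0) nearest=4 d=6 new=(10,0) → add node 8 parent=4 cost=9
13. q=(18,1) nearest=8 d=8 new=(13,1) → add node 9 parent=8 cost=12
14. q=(18,13) nearest=6 d=7 new=(14,13) → blocked by [13,15]×[10,13], reject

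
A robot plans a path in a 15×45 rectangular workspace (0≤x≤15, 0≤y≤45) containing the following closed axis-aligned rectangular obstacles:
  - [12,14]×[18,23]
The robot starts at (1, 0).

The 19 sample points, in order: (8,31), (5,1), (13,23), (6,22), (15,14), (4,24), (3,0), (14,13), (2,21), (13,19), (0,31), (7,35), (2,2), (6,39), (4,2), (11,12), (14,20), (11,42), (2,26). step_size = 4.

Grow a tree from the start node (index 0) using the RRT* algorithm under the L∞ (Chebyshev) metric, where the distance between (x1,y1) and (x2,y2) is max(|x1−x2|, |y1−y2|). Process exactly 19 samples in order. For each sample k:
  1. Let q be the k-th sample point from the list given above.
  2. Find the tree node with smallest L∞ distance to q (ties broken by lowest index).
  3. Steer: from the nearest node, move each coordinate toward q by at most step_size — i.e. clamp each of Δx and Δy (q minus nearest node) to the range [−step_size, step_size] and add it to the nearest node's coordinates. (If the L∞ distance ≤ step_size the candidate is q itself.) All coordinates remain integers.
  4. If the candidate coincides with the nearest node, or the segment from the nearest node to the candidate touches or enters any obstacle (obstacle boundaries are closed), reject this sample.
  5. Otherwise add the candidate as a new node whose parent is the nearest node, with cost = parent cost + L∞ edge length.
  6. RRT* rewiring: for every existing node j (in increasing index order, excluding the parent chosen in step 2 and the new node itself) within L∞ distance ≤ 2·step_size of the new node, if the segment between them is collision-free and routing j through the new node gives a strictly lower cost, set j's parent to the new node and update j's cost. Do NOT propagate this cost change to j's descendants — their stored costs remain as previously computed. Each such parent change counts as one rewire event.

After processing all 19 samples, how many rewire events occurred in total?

Rewire events: 1

1. q=(8,31) nearest=0 d=31 new=(5,4) → add node 1 parent=0 cost=4
2. q=(5,1) nearest=1 d=3 new=(5,1) → add node 2 parent=1 cost=7
3. q=(13,23) nearest=1 d=19 new=(9,8) → add node 3 parent=1 cost=8
4. q=(6,22) nearest=3 d=14 new=(6,12) → add node 4 parent=3 cost=12
5. q=(15,14) nearest=3 d=6 new=(13,12) → add node 5 parent=3 cost=12
6. q=(4,24) nearest=4 d=12 new=(4,16) → add node 6 parent=4 cost=16
7. q=(3,0) nearest=0 d=2 new=(3,0) → add node 7 parent=0 cost=2; rewire 2→7 (4<7)
8. q=(14,13) nearest=5 d=1 new=(14,13) → add node 8 parent=5 cost=13
9. q=(2,21) nearest=6 d=5 new=(2,20) → add node 9 parent=6 cost=20
10. q=(13,19) nearest=8 d=6 new=(13,17) → add node 10 parent=8 cost=17
11. q=(0,31) nearest=9 d=11 new=(0,24) → add node 11 parent=9 cost=24
12. q=(7,35) nearest=11 d=11 new=(4,28) → add node 12 parent=11 cost=28
13. q=(2,2) nearest=0 d=2 new=(2,2) → add node 13 parent=0 cost=2
14. q=(6,39) nearest=12 d=11 new=(6,32) → add node 14 parent=12 cost=32
15. q=(4,2) nearest=2 d=1 new=(4,2) → add node 15 parent=2 cost=5
16. q=(11,12) nearest=5 d=2 new=(11,12) → add node 16 parent=5 cost=14
17. q=(14,20) nearest=10 d=3 new=(14,20) → blocked by [12,14]×[18,23], reject
18. q=(11,42) nearest=14 d=10 new=(10,36) → add node 17 parent=14 cost=36
19. q=(2,26) nearest=11 d=2 new=(2,26) → add node 18 parent=11 cost=26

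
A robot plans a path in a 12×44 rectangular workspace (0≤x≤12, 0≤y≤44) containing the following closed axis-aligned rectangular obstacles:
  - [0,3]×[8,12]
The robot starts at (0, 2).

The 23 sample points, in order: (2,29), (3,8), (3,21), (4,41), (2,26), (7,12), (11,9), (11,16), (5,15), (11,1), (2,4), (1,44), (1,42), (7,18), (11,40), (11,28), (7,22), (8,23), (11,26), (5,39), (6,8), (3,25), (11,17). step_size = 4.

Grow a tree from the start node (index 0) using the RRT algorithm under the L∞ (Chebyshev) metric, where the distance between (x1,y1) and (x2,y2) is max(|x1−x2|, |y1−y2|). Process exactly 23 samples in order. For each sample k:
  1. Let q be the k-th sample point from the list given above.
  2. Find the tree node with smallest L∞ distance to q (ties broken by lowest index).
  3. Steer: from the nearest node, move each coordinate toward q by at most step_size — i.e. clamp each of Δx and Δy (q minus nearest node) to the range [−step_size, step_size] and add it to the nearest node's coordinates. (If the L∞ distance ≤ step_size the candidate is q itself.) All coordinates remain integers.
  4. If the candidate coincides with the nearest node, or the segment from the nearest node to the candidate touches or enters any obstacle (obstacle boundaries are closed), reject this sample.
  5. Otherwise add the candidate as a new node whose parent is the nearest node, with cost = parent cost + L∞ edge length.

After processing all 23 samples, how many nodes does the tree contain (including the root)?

1. q=(2,29) nearest=0 d=27 new=(2,6) → add node 1 parent=0 cost=4
2. q=(3,8) nearest=1 d=2 new=(3,8) → blocked by [0,3]×[8,12], reject
3. q=(3,21) nearest=1 d=15 new=(3,10) → blocked by [0,3]×[8,12], reject
4. q=(4,41) nearest=1 d=35 new=(4,10) → blocked by [0,3]×[8,12], reject
5. q=(2,26) nearest=1 d=20 new=(2,10) → blocked by [0,3]×[8,12], reject
6. q=(7,12) nearest=1 d=6 new=(6,10) → add node 2 parent=1 cost=8
7. q=(11,9) nearest=2 d=5 new=(10,9) → add node 3 parent=2 cost=12
8. q=(11,16) nearest=2 d=6 new=(10,14) → add node 4 parent=2 cost=12
9. q=(5,15) nearest=2 d=5 new=(5,14) → add node 5 parent=2 cost=12
10. q=(11,1) nearest=3 d=8 new=(11,5) → add node 6 parent=3 cost=16
11. q=(2,4) nearest=0 d=2 new=(2,4) → add node 7 parent=0 cost=2
12. q=(1,44) nearest=4 d=30 new=(6,18) → add node 8 parent=4 cost=16
13. q=(1,42) nearest=8 d=24 new=(2,22) → add node 9 parent=8 cost=20
14. q=(7,18) nearest=8 d=1 new=(7,18) → add node 10 parent=8 cost=17
15. q=(11,40) nearest=9 d=18 new=(6,26) → add node 11 parent=9 cost=24
16. q=(11,28) nearest=11 d=5 new=(10,28) → add node 12 parent=11 cost=28
17. q=(7,22) nearest=8 d=4 new=(7,22) → add node 13 parent=8 cost=20
18. q=(8,23) nearest=13 d=1 new=(8,23) → add node 14 parent=13 cost=21
19. q=(11,26) nearest=12 d=2 new=(11,26) → add node 15 parent=12 cost=30
20. q=(5,39) nearest=12 d=11 new=(6,32) → add node 16 parent=12 cost=32
21. q=(6,8) nearest=2 d=2 new=(6,8) → add node 17 parent=2 cost=10
22. q=(3,25) nearest=9 d=3 new=(3,25) → add node 18 parent=9 cost=23
23. q=(11,17) nearest=4 d=3 new=(11,17) → add node 19 parent=4 cost=15

Node count: 20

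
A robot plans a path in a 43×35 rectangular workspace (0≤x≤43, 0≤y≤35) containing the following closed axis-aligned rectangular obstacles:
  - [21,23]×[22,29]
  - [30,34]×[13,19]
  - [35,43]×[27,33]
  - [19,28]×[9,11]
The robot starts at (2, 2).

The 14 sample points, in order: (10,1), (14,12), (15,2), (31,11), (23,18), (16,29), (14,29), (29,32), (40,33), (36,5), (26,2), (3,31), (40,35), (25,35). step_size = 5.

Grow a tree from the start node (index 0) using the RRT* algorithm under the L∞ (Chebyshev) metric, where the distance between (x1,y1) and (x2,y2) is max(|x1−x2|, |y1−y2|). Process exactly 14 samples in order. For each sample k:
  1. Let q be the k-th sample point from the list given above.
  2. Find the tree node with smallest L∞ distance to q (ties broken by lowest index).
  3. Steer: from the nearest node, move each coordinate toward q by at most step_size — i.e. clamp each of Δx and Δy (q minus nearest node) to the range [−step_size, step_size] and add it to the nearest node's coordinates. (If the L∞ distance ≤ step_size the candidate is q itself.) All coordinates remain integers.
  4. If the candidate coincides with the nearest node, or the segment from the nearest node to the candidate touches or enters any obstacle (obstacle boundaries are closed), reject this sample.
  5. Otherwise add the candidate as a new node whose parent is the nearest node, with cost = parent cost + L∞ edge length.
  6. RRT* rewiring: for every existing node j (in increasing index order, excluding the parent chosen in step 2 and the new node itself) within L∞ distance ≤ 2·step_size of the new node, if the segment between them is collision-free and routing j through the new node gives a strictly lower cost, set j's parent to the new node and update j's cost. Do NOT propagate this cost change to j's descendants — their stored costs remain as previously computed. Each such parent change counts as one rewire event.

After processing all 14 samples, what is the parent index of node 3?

1. q=(10,1) nearest=0 d=8 new=(7,1) → add node 1 parent=0 cost=5
2. q=(14,12) nearest=1 d=11 new=(12,6) → add node 2 parent=1 cost=10
3. q=(15,2) nearest=2 d=4 new=(15,2) → add node 3 parent=2 cost=14
4. q=(31,11) nearest=3 d=16 new=(20,7) → add node 4 parent=3 cost=19
5. q=(23,18) nearest=4 d=11 new=(23,12) → blocked by [19,28]×[9,11], reject
6. q=(16,29) nearest=4 d=22 new=(16,12) → add node 5 parent=4 cost=24
7. q=(14,29) nearest=5 d=17 new=(14,17) → add node 6 parent=5 cost=29
8. q=(29,32) nearest=6 d=15 new=(19,22) → add node 7 parent=6 cost=34
9. q=(40,33) nearest=7 d=21 new=(24,27) → blocked by [21,23]×[22,29], reject
10. q=(36,5) nearest=4 d=16 new=(25,5) → add node 8 parent=4 cost=24
11. q=(26,2) nearest=8 d=3 new=(26,2) → add node 9 parent=8 cost=27
12. q=(3,31) nearest=6 d=14 new=(9,22) → add node 10 parent=6 cost=34
13. q=(40,35) nearest=7 d=21 new=(24,27) → blocked by [21,23]×[22,29], reject
14. q=(25,35) nearest=7 d=13 new=(24,27) → blocked by [21,23]×[22,29], reject

Parent of node 3: 2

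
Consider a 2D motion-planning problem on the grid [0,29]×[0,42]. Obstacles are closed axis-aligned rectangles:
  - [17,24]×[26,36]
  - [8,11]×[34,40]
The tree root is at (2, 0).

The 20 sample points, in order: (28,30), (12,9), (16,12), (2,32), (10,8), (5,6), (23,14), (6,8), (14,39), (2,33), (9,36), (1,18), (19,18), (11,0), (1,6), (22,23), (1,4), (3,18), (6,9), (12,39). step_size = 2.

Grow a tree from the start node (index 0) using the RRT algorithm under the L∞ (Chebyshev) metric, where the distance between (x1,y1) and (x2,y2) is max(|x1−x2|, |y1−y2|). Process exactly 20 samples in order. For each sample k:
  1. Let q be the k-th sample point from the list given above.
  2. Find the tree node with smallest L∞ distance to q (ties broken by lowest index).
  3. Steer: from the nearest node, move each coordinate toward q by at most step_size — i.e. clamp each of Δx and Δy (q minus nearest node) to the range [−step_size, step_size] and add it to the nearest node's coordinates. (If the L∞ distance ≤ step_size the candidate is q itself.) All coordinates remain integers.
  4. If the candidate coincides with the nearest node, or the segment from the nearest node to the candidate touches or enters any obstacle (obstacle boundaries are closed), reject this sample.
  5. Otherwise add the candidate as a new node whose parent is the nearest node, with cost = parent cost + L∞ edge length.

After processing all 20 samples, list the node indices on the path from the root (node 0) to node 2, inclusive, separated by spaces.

Path: 0 1 2

1. q=(28,30) nearest=0 d=30 new=(4,2) → add node 1 parent=0 cost=2
2. q=(12,9) nearest=1 d=8 new=(6,4) → add node 2 parent=1 cost=4
3. q=(16,12) nearest=2 d=10 new=(8,6) → add node 3 parent=2 cost=6
4. q=(2,32) nearest=3 d=26 new=(6,8) → add node 4 parent=3 cost=8
5. q=(10,8) nearest=3 d=2 new=(10,8) → add node 5 parent=3 cost=8
6. q=(5,6) nearest=2 d=2 new=(5,6) → add node 6 parent=2 cost=6
7. q=(23,14) nearest=5 d=13 new=(12,10) → add node 7 parent=5 cost=10
8. q=(6,8) nearest=4 d=0 → coincident, reject
9. q=(14,39) nearest=7 d=29 new=(14,12) → add node 8 parent=7 cost=12
10. q=(2,33) nearest=8 d=21 new=(12,14) → add node 9 parent=8 cost=14
11. q=(9,36) nearest=9 d=22 new=(10,16) → add node 10 parent=9 cost=16
12. q=(1,18) nearest=10 d=9 new=(8,18) → add node 11 parent=10 cost=18
13. q=(19,18) nearest=8 d=6 new=(16,14) → add node 12 parent=8 cost=14
14. q=(11,0) nearest=2 d=5 new=(8,2) → add node 13 parent=2 cost=6
15. q=(1,6) nearest=1 d=4 new=(2,4) → add node 14 parent=1 cost=4
16. q=(22,23) nearest=12 d=9 new=(18,16) → add node 15 parent=12 cost=16
17. q=(1,4) nearest=14 d=1 new=(1,4) → add node 16 parent=14 cost=5
18. q=(3,18) nearest=11 d=5 new=(6,18) → add node 17 parent=11 cost=20
19. q=(6,9) nearest=4 d=1 new=(6,9) → add node 18 parent=4 cost=9
20. q=(12,39) nearest=11 d=21 new=(10,20) → add node 19 parent=11 cost=20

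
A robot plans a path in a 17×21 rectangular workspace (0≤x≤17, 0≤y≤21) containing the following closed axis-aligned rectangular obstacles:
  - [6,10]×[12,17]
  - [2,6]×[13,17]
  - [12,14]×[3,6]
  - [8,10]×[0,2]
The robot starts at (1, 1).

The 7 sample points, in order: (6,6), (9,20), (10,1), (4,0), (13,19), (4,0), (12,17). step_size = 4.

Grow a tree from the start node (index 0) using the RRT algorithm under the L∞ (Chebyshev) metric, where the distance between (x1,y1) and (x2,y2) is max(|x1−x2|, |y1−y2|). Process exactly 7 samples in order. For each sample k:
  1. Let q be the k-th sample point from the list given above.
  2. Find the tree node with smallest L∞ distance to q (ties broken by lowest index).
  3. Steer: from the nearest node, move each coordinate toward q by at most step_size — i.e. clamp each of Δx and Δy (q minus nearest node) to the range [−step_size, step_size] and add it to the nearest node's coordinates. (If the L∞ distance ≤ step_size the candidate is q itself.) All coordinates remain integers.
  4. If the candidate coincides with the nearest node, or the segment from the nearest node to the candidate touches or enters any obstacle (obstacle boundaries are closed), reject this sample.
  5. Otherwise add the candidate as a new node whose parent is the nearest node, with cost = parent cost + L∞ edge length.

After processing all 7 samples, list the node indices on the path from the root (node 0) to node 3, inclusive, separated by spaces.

1. q=(6,6) nearest=0 d=5 new=(5,5) → add node 1 parent=0 cost=4
2. q=(9,20) nearest=1 d=15 new=(9,9) → add node 2 parent=1 cost=8
3. q=(10,1) nearest=1 d=5 new=(9,1) → blocked by [8,10]×[0,2], reject
4. q=(4,0) nearest=0 d=3 new=(4,0) → add node 3 parent=0 cost=3
5. q=(13,19) nearest=2 d=10 new=(13,13) → add node 4 parent=2 cost=12
6. q=(4,0) nearest=3 d=0 → coincident, reject
7. q=(12,17) nearest=4 d=4 new=(12,17) → add node 5 parent=4 cost=16

Path: 0 3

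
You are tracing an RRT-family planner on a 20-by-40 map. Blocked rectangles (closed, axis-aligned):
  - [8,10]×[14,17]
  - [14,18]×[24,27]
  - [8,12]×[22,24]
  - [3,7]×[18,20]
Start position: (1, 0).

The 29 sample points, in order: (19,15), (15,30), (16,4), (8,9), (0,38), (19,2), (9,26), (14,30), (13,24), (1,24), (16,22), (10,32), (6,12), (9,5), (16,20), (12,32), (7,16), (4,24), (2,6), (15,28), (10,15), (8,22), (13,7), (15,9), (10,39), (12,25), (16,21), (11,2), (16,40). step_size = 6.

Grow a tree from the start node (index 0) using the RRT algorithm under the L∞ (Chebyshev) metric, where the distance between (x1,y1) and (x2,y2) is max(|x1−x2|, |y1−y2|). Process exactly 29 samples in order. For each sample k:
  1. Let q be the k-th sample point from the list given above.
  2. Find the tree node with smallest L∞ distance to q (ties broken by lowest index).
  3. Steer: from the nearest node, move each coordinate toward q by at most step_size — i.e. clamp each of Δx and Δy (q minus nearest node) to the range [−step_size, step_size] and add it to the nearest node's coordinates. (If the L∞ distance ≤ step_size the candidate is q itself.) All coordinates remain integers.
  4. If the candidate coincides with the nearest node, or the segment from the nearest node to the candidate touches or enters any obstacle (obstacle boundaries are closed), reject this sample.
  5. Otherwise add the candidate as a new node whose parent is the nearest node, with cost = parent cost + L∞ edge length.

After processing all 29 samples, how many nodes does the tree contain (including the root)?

Node count: 24

1. q=(19,15) nearest=0 d=18 new=(7,6) → add node 1 parent=0 cost=6
2. q=(15,30) nearest=1 d=24 new=(13,12) → add node 2 parent=1 cost=12
3. q=(16,4) nearest=2 d=8 new=(16,6) → add node 3 parent=2 cost=18
4. q=(8,9) nearest=1 d=3 new=(8,9) → add node 4 parent=1 cost=9
5. q=(0,38) nearest=2 d=26 new=(7,18) → blocked by [8,10]×[14,17], reject
6. q=(19,2) nearest=3 d=4 new=(19,2) → add node 5 parent=3 cost=22
7. q=(9,26) nearest=2 d=14 new=(9,18) → blocked by [8,10]×[14,17], reject
8. q=(14,30) nearest=2 d=18 new=(14,18) → add node 6 parent=2 cost=18
9. q=(13,24) nearest=6 d=6 new=(13,24) → add node 7 parent=6 cost=24
10. q=(1,24) nearest=2 d=12 new=(7,18) → blocked by [8,10]×[14,17], reject
11. q=(16,22) nearest=7 d=3 new=(16,22) → add node 8 parent=7 cost=27
12. q=(10,32) nearest=7 d=8 new=(10,30) → add node 9 parent=7 cost=30
13. q=(6,12) nearest=4 d=3 new=(6,12) → add node 10 parent=4 cost=12
14. q=(9,5) nearest=1 d=2 new=(9,5) → add node 11 parent=1 cost=8
15. q=(16,20) nearest=6 d=2 new=(16,20) → add node 12 parent=6 cost=20
16. q=(12,32) nearest=9 d=2 new=(12,32) → add node 13 parent=9 cost=32
17. q=(7,16) nearest=10 d=4 new=(7,16) → add node 14 parent=10 cost=16
18. q=(4,24) nearest=9 d=6 new=(4,24) → add node 15 parent=9 cost=36
19. q=(2,6) nearest=1 d=5 new=(2,6) → add node 16 parent=1 cost=11
20. q=(15,28) nearest=7 d=4 new=(15,28) → blocked by [14,18]×[24,27], reject
21. q=(10,15) nearest=2 d=3 new=(10,15) → blocked by [8,10]×[14,17], reject
22. q=(8,22) nearest=15 d=4 new=(8,22) → blocked by [8,12]×[22,24], reject
23. q=(13,7) nearest=3 d=3 new=(13,7) → add node 17 parent=3 cost=21
24. q=(15,9) nearest=17 d=2 new=(15,9) → add node 18 parent=17 cost=23
25. q=(10,39) nearest=13 d=7 new=(10,38) → add node 19 parent=13 cost=38
26. q=(12,25) nearest=7 d=1 new=(12,25) → add node 20 parent=7 cost=25
27. q=(16,21) nearest=8 d=1 new=(16,21) → add node 21 parent=8 cost=28
28. q=(11,2) nearest=11 d=3 new=(11,2) → add node 22 parent=11 cost=11
29. q=(16,40) nearest=19 d=6 new=(16,40) → add node 23 parent=19 cost=44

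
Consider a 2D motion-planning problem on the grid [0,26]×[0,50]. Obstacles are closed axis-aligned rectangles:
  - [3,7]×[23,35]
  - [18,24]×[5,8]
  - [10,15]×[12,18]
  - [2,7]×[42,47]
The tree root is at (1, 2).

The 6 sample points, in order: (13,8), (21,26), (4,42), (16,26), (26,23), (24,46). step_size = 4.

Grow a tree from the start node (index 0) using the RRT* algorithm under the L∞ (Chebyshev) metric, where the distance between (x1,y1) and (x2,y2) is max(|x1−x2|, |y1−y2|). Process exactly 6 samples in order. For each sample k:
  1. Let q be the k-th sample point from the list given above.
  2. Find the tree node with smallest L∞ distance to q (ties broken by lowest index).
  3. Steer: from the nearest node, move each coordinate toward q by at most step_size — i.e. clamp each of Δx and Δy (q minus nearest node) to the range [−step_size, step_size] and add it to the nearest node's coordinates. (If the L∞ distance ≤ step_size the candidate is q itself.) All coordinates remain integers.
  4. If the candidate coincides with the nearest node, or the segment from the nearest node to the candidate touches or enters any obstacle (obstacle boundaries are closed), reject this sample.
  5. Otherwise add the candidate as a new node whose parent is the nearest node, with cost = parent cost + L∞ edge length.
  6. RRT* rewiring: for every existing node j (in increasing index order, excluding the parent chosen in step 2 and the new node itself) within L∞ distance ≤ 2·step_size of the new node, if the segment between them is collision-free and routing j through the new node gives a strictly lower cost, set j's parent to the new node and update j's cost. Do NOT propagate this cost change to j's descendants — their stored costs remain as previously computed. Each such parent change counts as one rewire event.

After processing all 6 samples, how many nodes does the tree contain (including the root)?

Node count: 6

1. q=(13,8) nearest=0 d=12 new=(5,6) → add node 1 parent=0 cost=4
2. q=(21,26) nearest=1 d=20 new=(9,10) → add node 2 parent=1 cost=8
3. q=(4,42) nearest=2 d=32 new=(5,14) → add node 3 parent=2 cost=12
4. q=(16,26) nearest=3 d=12 new=(9,18) → add node 4 parent=3 cost=16
5. q=(26,23) nearest=2 d=17 new=(13,14) → blocked by [10,15]×[12,18], reject
6. q=(24,46) nearest=4 d=28 new=(13,22) → add node 5 parent=4 cost=20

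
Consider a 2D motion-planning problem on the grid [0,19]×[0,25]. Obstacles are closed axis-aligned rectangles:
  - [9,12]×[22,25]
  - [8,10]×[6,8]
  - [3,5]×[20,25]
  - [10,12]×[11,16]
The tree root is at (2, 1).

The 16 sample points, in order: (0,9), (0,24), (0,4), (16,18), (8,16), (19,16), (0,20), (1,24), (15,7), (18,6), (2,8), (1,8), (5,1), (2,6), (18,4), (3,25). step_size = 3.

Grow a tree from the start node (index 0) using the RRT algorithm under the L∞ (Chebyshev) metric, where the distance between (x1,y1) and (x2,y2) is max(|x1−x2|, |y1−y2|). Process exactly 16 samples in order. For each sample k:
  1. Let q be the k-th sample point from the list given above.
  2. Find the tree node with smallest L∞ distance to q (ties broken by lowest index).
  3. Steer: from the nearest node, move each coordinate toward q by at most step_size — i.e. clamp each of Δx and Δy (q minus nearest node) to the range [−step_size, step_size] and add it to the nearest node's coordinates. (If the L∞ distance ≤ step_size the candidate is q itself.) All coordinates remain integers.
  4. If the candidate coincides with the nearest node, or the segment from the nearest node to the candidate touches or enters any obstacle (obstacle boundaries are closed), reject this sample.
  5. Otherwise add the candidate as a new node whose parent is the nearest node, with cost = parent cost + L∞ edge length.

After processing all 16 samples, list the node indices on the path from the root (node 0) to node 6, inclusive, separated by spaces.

1. q=(0,9) nearest=0 d=8 new=(0,4) → add node 1 parent=0 cost=3
2. q=(0,24) nearest=1 d=20 new=(0,7) → add node 2 parent=1 cost=6
3. q=(0,4) nearest=1 d=0 → coincident, reject
4. q=(16,18) nearest=1 d=16 new=(3,7) → add node 3 parent=1 cost=6
5. q=(8,16) nearest=2 d=9 new=(3,10) → add node 4 parent=2 cost=9
6. q=(19,16) nearest=3 d=16 new=(6,10) → add node 5 parent=3 cost=9
7. q=(0,20) nearest=4 d=10 new=(0,13) → add node 6 parent=4 cost=12
8. q=(1,24) nearest=6 d=11 new=(1,16) → add node 7 parent=6 cost=15
9. q=(15,7) nearest=5 d=9 new=(9,7) → blocked by [8,10]×[6,8], reject
10. q=(18,6) nearest=5 d=12 new=(9,7) → blocked by [8,10]×[6,8], reject
11. q=(2,8) nearest=3 d=1 new=(2,8) → add node 8 parent=3 cost=7
12. q=(1,8) nearest=2 d=1 new=(1,8) → add node 9 parent=2 cost=7
13. q=(5,1) nearest=0 d=3 new=(5,1) → add node 10 parent=0 cost=3
14. q=(2,6) nearest=3 d=1 new=(2,6) → add node 11 parent=3 cost=7
15. q=(18,4) nearest=5 d=12 new=(9,7) → blocked by [8,10]×[6,8], reject
16. q=(3,25) nearest=7 d=9 new=(3,19) → add node 12 parent=7 cost=18

Path: 0 1 2 4 6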